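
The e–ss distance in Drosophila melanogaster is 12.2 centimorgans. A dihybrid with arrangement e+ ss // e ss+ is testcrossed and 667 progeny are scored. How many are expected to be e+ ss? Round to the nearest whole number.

293

A map distance of 12.2 centimorgans corresponds to a recombination frequency of 0.122.
The F1 is e+ ss / e ss+, so e+ ss is a parental gamete class with expected frequency (1 − r)/2 = 0.878/2 = 0.4390.
Expected number = 0.4390 × 667 = 292.81 ≈ 293.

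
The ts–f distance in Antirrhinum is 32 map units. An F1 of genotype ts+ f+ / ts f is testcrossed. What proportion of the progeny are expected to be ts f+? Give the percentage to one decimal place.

A map distance of 32 map units corresponds to a recombination frequency of 0.320.
The F1 is ts+ f+ / ts f, so ts f+ is a recombinant gamete class with expected frequency r/2 = 0.320/2 = 0.1600.
That is 0.1600 = 16.0% of the progeny.

16.0%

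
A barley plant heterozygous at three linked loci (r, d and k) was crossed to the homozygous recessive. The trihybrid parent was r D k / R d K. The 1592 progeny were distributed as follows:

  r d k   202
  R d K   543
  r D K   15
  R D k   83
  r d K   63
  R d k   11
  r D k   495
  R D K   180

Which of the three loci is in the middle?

The two rarest classes, r D K and R d k, are the double crossovers. Comparing them with the parentals, only the k allele has switched, so k is the middle locus and the order is r – k – d.

k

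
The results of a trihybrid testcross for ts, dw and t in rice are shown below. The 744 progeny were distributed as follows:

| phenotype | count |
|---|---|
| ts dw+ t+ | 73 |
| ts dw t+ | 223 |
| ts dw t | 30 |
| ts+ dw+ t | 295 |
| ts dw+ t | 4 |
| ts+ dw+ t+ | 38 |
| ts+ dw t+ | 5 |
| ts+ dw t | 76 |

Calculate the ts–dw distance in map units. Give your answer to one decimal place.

21.2 map units

The two most frequent reciprocal classes, ts dw t+ and ts+ dw+ t, are the parental types, so the F1 was ts dw t+ / ts+ dw+ t.
The two rarest classes, ts+ dw t+ and ts dw+ t, are the double crossovers. Comparing them with the parentals, only the ts allele has switched, so ts is the middle locus and the order is t – ts – dw.
Crossovers in the ts–dw interval produce the single-crossover classes ts dw+ t+ and ts+ dw t (73 + 76 = 149) plus the double crossovers (9).
RF(ts–dw) = (149 + 9) / 744 = 158/744 = 0.2124 → 21.2 map units.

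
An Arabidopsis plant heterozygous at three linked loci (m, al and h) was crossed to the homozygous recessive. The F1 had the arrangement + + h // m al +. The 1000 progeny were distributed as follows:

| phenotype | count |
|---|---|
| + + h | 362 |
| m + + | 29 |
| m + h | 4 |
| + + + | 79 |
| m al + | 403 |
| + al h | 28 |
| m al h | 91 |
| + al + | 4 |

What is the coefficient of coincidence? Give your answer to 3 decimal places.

The two rarest classes, m + h and + al +, are the double crossovers. Comparing them with the parentals, only the m allele has switched, so m is the middle locus and the order is h – m – al.
h–m: (170 + 8)/1000 = 0.1780; m–al: (57 + 8)/1000 = 0.0650.
Expected DCO frequency = 0.1780 × 0.0650 ≈ 0.01157; observed = 8/1000 ≈ 0.00800.
Coefficient of coincidence = 0.00800/0.01157 ≈ 0.691.

0.691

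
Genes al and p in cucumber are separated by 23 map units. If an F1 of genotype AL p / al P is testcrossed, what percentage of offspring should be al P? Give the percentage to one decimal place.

A map distance of 23 map units corresponds to a recombination frequency of 0.230.
The F1 is AL p / al P, so al P is a parental gamete class with expected frequency (1 − r)/2 = 0.770/2 = 0.3850.
That is 0.3850 = 38.5% of the progeny.

38.5%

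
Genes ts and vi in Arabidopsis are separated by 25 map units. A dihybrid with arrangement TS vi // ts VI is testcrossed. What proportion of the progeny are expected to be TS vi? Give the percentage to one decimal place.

37.5%

A map distance of 25 map units corresponds to a recombination frequency of 0.250.
The F1 is TS vi / ts VI, so TS vi is a parental gamete class with expected frequency (1 − r)/2 = 0.750/2 = 0.3750.
That is 0.3750 = 37.5% of the progeny.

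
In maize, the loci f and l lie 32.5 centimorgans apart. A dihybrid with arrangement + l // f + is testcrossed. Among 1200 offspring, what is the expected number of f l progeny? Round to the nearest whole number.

195

A map distance of 32.5 centimorgans corresponds to a recombination frequency of 0.325.
The F1 is + l / f +, so f l is a recombinant gamete class with expected frequency r/2 = 0.325/2 = 0.1625.
Expected number = 0.1625 × 1200 = 195.00 ≈ 195.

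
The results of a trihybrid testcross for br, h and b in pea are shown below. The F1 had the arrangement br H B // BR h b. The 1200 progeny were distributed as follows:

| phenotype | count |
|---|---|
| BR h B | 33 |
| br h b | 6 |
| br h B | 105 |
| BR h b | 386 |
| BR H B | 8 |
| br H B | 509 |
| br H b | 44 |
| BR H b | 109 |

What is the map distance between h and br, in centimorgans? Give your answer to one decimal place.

The two rarest classes, BR H B and br h b, are the double crossovers. Comparing them with the parentals, only the br allele has switched, so br is the middle locus and the order is h – br – b.
Crossovers in the h–br interval produce the single-crossover classes br h B and BR H b (105 + 109 = 214) plus the double crossovers (14).
RF(h–br) = (214 + 14) / 1200 = 228/1200 = 0.1900 → 19.0 centimorgans.

19.0 centimorgans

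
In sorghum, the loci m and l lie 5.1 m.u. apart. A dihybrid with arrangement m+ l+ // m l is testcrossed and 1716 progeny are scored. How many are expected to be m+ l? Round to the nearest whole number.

44

A map distance of 5.1 m.u. corresponds to a recombination frequency of 0.051.
The F1 is m+ l+ / m l, so m+ l is a recombinant gamete class with expected frequency r/2 = 0.051/2 = 0.0255.
Expected number = 0.0255 × 1716 = 43.76 ≈ 44.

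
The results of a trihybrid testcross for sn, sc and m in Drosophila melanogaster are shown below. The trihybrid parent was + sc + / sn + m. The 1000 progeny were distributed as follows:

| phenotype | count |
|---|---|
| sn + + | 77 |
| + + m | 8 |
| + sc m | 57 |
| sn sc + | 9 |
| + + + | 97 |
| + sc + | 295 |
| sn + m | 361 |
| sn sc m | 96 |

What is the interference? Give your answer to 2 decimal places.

The two rarest classes, sn sc + and + + m, are the double crossovers. Comparing them with the parentals, only the sn allele has switched, so sn is the middle locus and the order is m – sn – sc.
m–sn: (134 + 17)/1000 = 0.1510; sn–sc: (193 + 17)/1000 = 0.2100.
Expected DCO frequency = 0.1510 × 0.2100 ≈ 0.03171; observed = 17/1000 ≈ 0.01700.
Coefficient of coincidence = 0.01700/0.03171 ≈ 0.54; interference = 1 − 0.54 = 0.46.

0.46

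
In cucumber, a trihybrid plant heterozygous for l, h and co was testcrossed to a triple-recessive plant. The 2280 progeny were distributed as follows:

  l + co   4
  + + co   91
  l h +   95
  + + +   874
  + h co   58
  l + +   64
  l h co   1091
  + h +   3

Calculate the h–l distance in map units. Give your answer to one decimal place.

The two most frequent reciprocal classes, + + + and l h co, are the parental types, so the F1 was + + + / l h co.
The two rarest classes, + h + and l + co, are the double crossovers. Comparing them with the parentals, only the h allele has switched, so h is the middle locus and the order is co – h – l.
Crossovers in the h–l interval produce the single-crossover classes l + + and + h co (64 + 58 = 122) plus the double crossovers (7).
RF(h–l) = (122 + 7) / 2280 = 129/2280 = 0.0566 → 5.7 map units.

5.7 map units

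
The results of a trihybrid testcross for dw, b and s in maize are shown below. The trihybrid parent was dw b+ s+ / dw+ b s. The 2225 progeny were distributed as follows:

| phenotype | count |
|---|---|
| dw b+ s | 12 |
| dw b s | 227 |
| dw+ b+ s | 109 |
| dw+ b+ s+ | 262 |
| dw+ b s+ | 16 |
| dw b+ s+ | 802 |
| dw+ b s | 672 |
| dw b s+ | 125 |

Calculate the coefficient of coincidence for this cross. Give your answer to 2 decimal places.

The two rarest classes, dw b+ s and dw+ b s+, are the double crossovers. Comparing them with the parentals, only the s allele has switched, so s is the middle locus and the order is b – s – dw.
b–s: (234 + 28)/2225 = 0.1178; s–dw: (489 + 28)/2225 = 0.2324.
Expected DCO frequency = 0.1178 × 0.2324 ≈ 0.02738; observed = 28/2225 ≈ 0.01258.
Coefficient of coincidence = 0.01258/0.02738 ≈ 0.46.

0.46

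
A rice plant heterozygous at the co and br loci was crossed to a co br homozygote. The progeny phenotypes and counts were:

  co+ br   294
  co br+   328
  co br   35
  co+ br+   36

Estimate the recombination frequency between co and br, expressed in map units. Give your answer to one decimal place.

The two most frequent classes, co+ br (294) and co br+ (328), are the parental types, so the F1 was co+ br / co br+.
The recombinant classes are co+ br+ and co br: 36 + 35 = 71.
Recombination frequency = 71/693 = 0.1025 ≈ 10.2%, i.e. 10.2 map units.

10.2 map units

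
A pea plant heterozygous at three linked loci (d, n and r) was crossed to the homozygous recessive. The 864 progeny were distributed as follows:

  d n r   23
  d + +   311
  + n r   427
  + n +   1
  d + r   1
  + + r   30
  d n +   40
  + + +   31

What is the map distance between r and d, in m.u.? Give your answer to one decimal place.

6.5 m.u.

The two most frequent reciprocal classes, d + + and + n r, are the parental types, so the F1 was d + + / + n r.
The two rarest classes, d + r and + n +, are the double crossovers. Comparing them with the parentals, only the r allele has switched, so r is the middle locus and the order is n – r – d.
Crossovers in the r–d interval produce the single-crossover classes + + + and d n r (31 + 23 = 54) plus the double crossovers (2).
RF(r–d) = (54 + 2) / 864 = 56/864 = 0.0648 → 6.5 m.u.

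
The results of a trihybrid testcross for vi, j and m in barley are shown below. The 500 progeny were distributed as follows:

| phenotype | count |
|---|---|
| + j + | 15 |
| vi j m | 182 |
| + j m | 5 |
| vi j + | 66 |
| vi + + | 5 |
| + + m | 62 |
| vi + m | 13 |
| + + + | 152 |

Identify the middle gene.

The two most frequent reciprocal classes, vi j m and + + +, are the parental types, so the F1 was vi j m / + + +.
The two rarest classes, + j m and vi + +, are the double crossovers. Comparing them with the parentals, only the vi allele has switched, so vi is the middle locus and the order is m – vi – j.

vi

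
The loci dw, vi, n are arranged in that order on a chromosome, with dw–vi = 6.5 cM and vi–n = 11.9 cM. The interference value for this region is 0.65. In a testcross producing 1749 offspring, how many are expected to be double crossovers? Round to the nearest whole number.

Map distances give recombination frequencies of 0.065 and 0.119 for the two intervals.
With interference 0.65 (so coincidence = 0.35), expected double-crossover frequency = 0.065 × 0.119 × 0.35 = 0.00271.
Expected number = 0.00271 × 1749 = 4.73 ≈ 5.

5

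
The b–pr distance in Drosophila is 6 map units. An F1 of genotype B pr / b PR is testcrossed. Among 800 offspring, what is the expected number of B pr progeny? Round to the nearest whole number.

376

A map distance of 6 map units corresponds to a recombination frequency of 0.060.
The F1 is B pr / b PR, so B pr is a parental gamete class with expected frequency (1 − r)/2 = 0.940/2 = 0.4700.
Expected number = 0.4700 × 800 = 376.00 ≈ 376.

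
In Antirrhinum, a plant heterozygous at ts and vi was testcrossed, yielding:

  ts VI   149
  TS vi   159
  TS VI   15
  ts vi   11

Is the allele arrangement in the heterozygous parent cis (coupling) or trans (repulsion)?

The two most frequent classes are TS vi (159) and ts VI (149); these are the parental (non-recombinant) types.
So the F1 carried TS vi on one chromosome and ts VI on the other — the recessive alleles are on opposite chromosomes (trans / repulsion).

trans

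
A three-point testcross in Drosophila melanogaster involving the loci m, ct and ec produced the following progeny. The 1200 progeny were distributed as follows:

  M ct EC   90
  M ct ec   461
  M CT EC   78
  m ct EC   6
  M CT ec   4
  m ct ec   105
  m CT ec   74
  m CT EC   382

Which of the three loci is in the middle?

The two most frequent reciprocal classes, m CT EC and M ct ec, are the parental types, so the F1 was m CT EC / M ct ec.
The two rarest classes, m ct EC and M CT ec, are the double crossovers. Comparing them with the parentals, only the ct allele has switched, so ct is the middle locus and the order is m – ct – ec.

ct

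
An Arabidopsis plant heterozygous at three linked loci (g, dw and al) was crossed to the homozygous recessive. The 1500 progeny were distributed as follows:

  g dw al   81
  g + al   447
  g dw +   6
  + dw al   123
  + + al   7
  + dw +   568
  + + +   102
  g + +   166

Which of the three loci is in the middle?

g

The two most frequent reciprocal classes, g + al and + dw +, are the parental types, so the F1 was g + al / + dw +.
The two rarest classes, + + al and g dw +, are the double crossovers. Comparing them with the parentals, only the g allele has switched, so g is the middle locus and the order is al – g – dw.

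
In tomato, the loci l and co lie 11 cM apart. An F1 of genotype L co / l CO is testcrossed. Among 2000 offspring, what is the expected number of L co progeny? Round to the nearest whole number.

A map distance of 11 cM corresponds to a recombination frequency of 0.110.
The F1 is L co / l CO, so L co is a parental gamete class with expected frequency (1 − r)/2 = 0.890/2 = 0.4450.
Expected number = 0.4450 × 2000 = 890.00 ≈ 890.

890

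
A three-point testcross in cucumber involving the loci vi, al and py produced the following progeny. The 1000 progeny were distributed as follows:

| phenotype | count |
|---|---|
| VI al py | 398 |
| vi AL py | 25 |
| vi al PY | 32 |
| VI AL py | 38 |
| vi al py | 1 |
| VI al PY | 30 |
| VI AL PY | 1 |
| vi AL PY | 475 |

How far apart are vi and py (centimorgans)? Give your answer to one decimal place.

5.7 centimorgans

The two most frequent reciprocal classes, vi AL PY and VI al py, are the parental types, so the F1 was vi AL PY / VI al py.
The two rarest classes, VI AL PY and vi al py, are the double crossovers. Comparing them with the parentals, only the vi allele has switched, so vi is the middle locus and the order is py – vi – al.
Crossovers in the py–vi interval produce the single-crossover classes vi AL py and VI al PY (25 + 30 = 55) plus the double crossovers (2).
RF(py–vi) = (55 + 2) / 1000 = 57/1000 = 0.0570 → 5.7 centimorgans.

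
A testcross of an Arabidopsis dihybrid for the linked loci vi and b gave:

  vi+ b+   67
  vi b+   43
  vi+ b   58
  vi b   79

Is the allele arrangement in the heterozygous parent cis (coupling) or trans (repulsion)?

cis

The two most frequent classes are vi+ b+ (67) and vi b (79); these are the parental (non-recombinant) types.
So the F1 carried vi+ b+ on one chromosome and vi b on the other — the recessive alleles are on the same chromosome (cis / coupling).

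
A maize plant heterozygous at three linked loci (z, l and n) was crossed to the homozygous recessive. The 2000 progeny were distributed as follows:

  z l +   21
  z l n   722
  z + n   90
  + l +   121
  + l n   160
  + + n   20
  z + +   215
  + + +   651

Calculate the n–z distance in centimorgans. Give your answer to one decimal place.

20.8 centimorgans

The two most frequent reciprocal classes, z l n and + + +, are the parental types, so the F1 was z l n / + + +.
The two rarest classes, z l + and + + n, are the double crossovers. Comparing them with the parentals, only the n allele has switched, so n is the middle locus and the order is l – n – z.
Crossovers in the n–z interval produce the single-crossover classes + l n and z + + (160 + 215 = 375) plus the double crossovers (41).
RF(n–z) = (375 + 41) / 2000 = 416/2000 = 0.2080 → 20.8 centimorgans.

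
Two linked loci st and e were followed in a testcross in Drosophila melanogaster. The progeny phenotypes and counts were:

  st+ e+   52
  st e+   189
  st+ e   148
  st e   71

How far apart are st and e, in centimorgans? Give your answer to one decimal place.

The two most frequent classes, st+ e (148) and st e+ (189), are the parental types, so the F1 was st+ e / st e+.
The recombinant classes are st+ e+ and st e: 52 + 71 = 123.
Recombination frequency = 123/460 = 0.2674 ≈ 26.7%, i.e. 26.7 centimorgans.

26.7 centimorgans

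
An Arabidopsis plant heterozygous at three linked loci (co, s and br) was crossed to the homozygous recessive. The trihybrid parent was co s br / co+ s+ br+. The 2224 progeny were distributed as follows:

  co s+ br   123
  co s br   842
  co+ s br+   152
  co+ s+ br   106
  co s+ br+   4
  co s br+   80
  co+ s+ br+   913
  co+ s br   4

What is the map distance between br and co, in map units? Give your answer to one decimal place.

8.7 map units

The two rarest classes, co+ s br and co s+ br+, are the double crossovers. Comparing them with the parentals, only the co allele has switched, so co is the middle locus and the order is s – co – br.
Crossovers in the co–br interval produce the single-crossover classes co s br+ and co+ s+ br (80 + 106 = 186) plus the double crossovers (8).
RF(co–br) = (186 + 8) / 2224 = 194/2224 = 0.0872 → 8.7 map units.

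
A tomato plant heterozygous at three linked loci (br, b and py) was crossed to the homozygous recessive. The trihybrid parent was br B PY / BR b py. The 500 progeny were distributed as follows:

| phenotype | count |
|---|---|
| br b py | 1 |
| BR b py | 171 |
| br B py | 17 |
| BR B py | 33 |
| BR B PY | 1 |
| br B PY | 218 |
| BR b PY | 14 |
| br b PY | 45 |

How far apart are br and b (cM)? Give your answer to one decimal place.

The two rarest classes, BR B PY and br b py, are the double crossovers. Comparing them with the parentals, only the br allele has switched, so br is the middle locus and the order is b – br – py.
Crossovers in the b–br interval produce the single-crossover classes br b PY and BR B py (45 + 33 = 78) plus the double crossovers (2).
RF(b–br) = (78 + 2) / 500 = 80/500 = 0.1600 → 16.0 cM.

16.0 cM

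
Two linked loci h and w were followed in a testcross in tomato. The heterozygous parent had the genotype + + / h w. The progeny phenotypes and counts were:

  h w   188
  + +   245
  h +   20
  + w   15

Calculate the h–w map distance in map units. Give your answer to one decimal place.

The recombinant classes are + w and h +: 15 + 20 = 35.
Recombination frequency = 35/468 = 0.0748 ≈ 7.5%, i.e. 7.5 map units.

7.5 map units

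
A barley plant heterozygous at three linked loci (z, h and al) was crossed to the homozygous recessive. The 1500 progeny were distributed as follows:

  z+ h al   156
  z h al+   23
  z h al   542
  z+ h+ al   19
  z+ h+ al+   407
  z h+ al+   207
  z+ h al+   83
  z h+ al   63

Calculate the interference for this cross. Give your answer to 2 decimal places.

0.17

The two most frequent reciprocal classes, z+ h+ al+ and z h al, are the parental types, so the F1 was z+ h+ al+ / z h al.
The two rarest classes, z+ h+ al and z h al+, are the double crossovers. Comparing them with the parentals, only the al allele has switched, so al is the middle locus and the order is z – al – h.
z–al: (363 + 42)/1500 = 0.2700; al–h: (146 + 42)/1500 = 0.1253.
Expected DCO frequency = 0.2700 × 0.1253 ≈ 0.03383; observed = 42/1500 ≈ 0.02800.
Coefficient of coincidence = 0.02800/0.03383 ≈ 0.83; interference = 1 − 0.83 = 0.17.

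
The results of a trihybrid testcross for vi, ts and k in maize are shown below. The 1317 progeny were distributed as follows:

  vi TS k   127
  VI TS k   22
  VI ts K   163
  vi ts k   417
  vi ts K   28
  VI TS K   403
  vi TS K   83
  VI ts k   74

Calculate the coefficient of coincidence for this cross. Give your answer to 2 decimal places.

0.94

The two most frequent reciprocal classes, VI TS K and vi ts k, are the parental types, so the F1 was VI TS K / vi ts k.
The two rarest classes, VI TS k and vi ts K, are the double crossovers. Comparing them with the parentals, only the k allele has switched, so k is the middle locus and the order is vi – k – ts.
vi–k: (157 + 50)/1317 = 0.1572; k–ts: (290 + 50)/1317 = 0.2582.
Expected DCO frequency = 0.1572 × 0.2582 ≈ 0.04059; observed = 50/1317 ≈ 0.03797.
Coefficient of coincidence = 0.03797/0.04059 ≈ 0.94.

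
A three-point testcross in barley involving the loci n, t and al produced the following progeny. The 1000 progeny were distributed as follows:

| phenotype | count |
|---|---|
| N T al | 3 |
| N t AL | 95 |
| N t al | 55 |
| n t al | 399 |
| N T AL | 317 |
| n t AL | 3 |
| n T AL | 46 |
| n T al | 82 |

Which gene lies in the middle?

The two most frequent reciprocal classes, n t al and N T AL, are the parental types, so the F1 was n t al / N T AL.
The two rarest classes, n t AL and N T al, are the double crossovers. Comparing them with the parentals, only the al allele has switched, so al is the middle locus and the order is n – al – t.

al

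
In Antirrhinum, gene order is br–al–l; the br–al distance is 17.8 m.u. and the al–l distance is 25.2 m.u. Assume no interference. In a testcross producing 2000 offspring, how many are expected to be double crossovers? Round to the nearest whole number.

Map distances give recombination frequencies of 0.178 and 0.252 for the two intervals.
With no interference, expected double-crossover frequency = 0.178 × 0.252 = 0.04486.
Expected number = 0.04486 × 2000 = 89.71 ≈ 90.

90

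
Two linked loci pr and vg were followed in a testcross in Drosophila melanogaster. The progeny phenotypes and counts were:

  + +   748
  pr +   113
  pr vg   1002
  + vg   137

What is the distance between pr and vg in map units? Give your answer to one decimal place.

12.5 map units

The two most frequent classes, + + (748) and pr vg (1002), are the parental types, so the F1 was + + / pr vg.
The recombinant classes are + vg and pr +: 137 + 113 = 250.
Recombination frequency = 250/2000 = 0.1250 ≈ 12.5%, i.e. 12.5 map units.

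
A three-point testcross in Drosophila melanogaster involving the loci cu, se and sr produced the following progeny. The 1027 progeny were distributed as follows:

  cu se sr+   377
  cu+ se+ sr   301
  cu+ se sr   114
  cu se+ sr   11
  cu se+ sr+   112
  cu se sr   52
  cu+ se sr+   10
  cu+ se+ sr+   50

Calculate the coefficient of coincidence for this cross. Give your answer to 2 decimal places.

0.71

The two most frequent reciprocal classes, cu+ se+ sr and cu se sr+, are the parental types, so the F1 was cu+ se+ sr / cu se sr+.
The two rarest classes, cu se+ sr and cu+ se sr+, are the double crossovers. Comparing them with the parentals, only the cu allele has switched, so cu is the middle locus and the order is sr – cu – se.
sr–cu: (102 + 21)/1027 = 0.1198; cu–se: (226 + 21)/1027 = 0.2405.
Expected DCO frequency = 0.1198 × 0.2405 ≈ 0.02881; observed = 21/1027 ≈ 0.02045.
Coefficient of coincidence = 0.02045/0.02881 ≈ 0.71.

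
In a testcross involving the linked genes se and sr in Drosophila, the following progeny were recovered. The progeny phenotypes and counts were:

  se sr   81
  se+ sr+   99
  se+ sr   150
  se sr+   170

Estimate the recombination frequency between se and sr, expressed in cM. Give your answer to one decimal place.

36.0 cM

The two most frequent classes, se+ sr (150) and se sr+ (170), are the parental types, so the F1 was se+ sr / se sr+.
The recombinant classes are se+ sr+ and se sr: 99 + 81 = 180.
Recombination frequency = 180/500 = 0.3600 ≈ 36.0%, i.e. 36.0 cM.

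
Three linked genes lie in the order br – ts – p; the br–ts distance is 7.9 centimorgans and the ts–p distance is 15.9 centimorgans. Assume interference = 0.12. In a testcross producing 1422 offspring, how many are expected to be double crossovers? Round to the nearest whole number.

16

Map distances give recombination frequencies of 0.079 and 0.159 for the two intervals.
With interference 0.12 (so coincidence = 0.88), expected double-crossover frequency = 0.079 × 0.159 × 0.88 = 0.01105.
Expected number = 0.01105 × 1422 = 15.72 ≈ 16.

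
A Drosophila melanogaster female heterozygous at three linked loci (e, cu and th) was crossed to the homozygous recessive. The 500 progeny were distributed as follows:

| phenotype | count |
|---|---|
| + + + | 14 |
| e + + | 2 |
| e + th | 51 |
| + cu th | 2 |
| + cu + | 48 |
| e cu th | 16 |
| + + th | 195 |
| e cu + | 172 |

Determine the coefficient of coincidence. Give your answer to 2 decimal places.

The two most frequent reciprocal classes, + + th and e cu +, are the parental types, so the F1 was + + th / e cu +.
The two rarest classes, + cu th and e + +, are the double crossovers. Comparing them with the parentals, only the cu allele has switched, so cu is the middle locus and the order is th – cu – e.
th–cu: (30 + 4)/500 = 0.0680; cu–e: (99 + 4)/500 = 0.2060.
Expected DCO frequency = 0.0680 × 0.2060 ≈ 0.01401; observed = 4/500 ≈ 0.00800.
Coefficient of coincidence = 0.00800/0.01401 ≈ 0.57.

0.57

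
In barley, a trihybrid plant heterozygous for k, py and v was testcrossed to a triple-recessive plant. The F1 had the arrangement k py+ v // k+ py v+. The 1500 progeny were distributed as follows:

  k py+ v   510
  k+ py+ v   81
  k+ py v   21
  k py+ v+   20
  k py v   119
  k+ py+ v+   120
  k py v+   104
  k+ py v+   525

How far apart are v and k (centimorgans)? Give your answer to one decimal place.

15.1 centimorgans

The two rarest classes, k py+ v+ and k+ py v, are the double crossovers. Comparing them with the parentals, only the v allele has switched, so v is the middle locus and the order is k – v – py.
Crossovers in the k–v interval produce the single-crossover classes k+ py+ v and k py v+ (81 + 104 = 185) plus the double crossovers (41).
RF(k–v) = (185 + 41) / 1500 = 226/1500 = 0.1507 → 15.1 centimorgans.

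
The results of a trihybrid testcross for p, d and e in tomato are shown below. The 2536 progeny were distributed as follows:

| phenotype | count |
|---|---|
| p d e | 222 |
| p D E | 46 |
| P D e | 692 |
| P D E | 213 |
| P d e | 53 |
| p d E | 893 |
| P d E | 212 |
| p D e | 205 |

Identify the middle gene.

d

The two most frequent reciprocal classes, P D e and p d E, are the parental types, so the F1 was P D e / p d E.
The two rarest classes, P d e and p D E, are the double crossovers. Comparing them with the parentals, only the d allele has switched, so d is the middle locus and the order is p – d – e.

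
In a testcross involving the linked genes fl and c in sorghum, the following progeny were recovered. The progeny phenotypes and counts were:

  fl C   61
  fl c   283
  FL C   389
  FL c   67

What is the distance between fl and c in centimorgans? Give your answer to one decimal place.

16.0 centimorgans

The two most frequent classes, FL C (389) and fl c (283), are the parental types, so the F1 was FL C / fl c.
The recombinant classes are FL c and fl C: 67 + 61 = 128.
Recombination frequency = 128/800 = 0.1600 ≈ 16.0%, i.e. 16.0 centimorgans.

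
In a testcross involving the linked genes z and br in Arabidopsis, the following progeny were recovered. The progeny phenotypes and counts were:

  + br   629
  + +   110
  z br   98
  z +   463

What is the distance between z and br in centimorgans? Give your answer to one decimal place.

The two most frequent classes, + br (629) and z + (463), are the parental types, so the F1 was + br / z +.
The recombinant classes are + + and z br: 110 + 98 = 208.
Recombination frequency = 208/1300 = 0.1600 ≈ 16.0%, i.e. 16.0 centimorgans.

16.0 centimorgans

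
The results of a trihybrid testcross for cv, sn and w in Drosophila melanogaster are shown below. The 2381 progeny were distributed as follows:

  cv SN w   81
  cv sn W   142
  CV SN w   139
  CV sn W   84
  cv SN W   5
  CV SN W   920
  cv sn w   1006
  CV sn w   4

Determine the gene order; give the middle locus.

cv

The two most frequent reciprocal classes, CV SN W and cv sn w, are the parental types, so the F1 was CV SN W / cv sn w.
The two rarest classes, cv SN W and CV sn w, are the double crossovers. Comparing them with the parentals, only the cv allele has switched, so cv is the middle locus and the order is sn – cv – w.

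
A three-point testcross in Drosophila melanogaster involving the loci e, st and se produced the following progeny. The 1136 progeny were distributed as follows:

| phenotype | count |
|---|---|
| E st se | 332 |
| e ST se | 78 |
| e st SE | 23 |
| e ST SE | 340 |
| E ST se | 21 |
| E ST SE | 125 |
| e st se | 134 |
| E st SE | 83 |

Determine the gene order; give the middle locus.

st

The two most frequent reciprocal classes, E st se and e ST SE, are the parental types, so the F1 was E st se / e ST SE.
The two rarest classes, E ST se and e st SE, are the double crossovers. Comparing them with the parentals, only the st allele has switched, so st is the middle locus and the order is se – st – e.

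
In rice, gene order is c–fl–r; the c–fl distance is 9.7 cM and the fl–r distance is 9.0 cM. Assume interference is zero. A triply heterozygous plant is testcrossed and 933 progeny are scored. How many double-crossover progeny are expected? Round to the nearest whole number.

Map distances give recombination frequencies of 0.097 and 0.090 for the two intervals.
With no interference, expected double-crossover frequency = 0.097 × 0.090 = 0.00873.
Expected number = 0.00873 × 933 = 8.15 ≈ 8.

8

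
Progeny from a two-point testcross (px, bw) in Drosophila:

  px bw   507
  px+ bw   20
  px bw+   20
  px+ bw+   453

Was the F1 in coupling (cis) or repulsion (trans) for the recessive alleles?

cis

The two most frequent classes are px+ bw+ (453) and px bw (507); these are the parental (non-recombinant) types.
So the F1 carried px+ bw+ on one chromosome and px bw on the other — the recessive alleles are on the same chromosome (cis / coupling).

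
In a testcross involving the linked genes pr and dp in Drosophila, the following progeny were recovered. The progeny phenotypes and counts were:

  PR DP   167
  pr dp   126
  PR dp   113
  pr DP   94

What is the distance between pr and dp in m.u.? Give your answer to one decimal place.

41.4 m.u.

The two most frequent classes, PR DP (167) and pr dp (126), are the parental types, so the F1 was PR DP / pr dp.
The recombinant classes are PR dp and pr DP: 113 + 94 = 207.
Recombination frequency = 207/500 = 0.4140 ≈ 41.4%, i.e. 41.4 m.u.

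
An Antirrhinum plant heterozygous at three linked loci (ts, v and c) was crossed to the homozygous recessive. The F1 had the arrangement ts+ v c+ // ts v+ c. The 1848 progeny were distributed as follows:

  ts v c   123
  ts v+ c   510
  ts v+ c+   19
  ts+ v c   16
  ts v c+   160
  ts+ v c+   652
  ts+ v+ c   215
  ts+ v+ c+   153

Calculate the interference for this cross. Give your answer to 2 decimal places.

The two rarest classes, ts+ v c and ts v+ c+, are the double crossovers. Comparing them with the parentals, only the c allele has switched, so c is the middle locus and the order is v – c – ts.
v–c: (276 + 35)/1848 = 0.1683; c–ts: (375 + 35)/1848 = 0.2219.
Expected DCO frequency = 0.1683 × 0.2219 ≈ 0.03735; observed = 35/1848 ≈ 0.01894.
Coefficient of coincidence = 0.01894/0.03735 ≈ 0.51; interference = 1 − 0.51 = 0.49.

0.49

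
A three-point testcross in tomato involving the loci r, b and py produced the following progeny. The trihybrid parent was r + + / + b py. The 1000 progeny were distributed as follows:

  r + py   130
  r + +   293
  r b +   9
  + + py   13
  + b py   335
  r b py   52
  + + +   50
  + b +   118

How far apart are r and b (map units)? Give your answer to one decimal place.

The two rarest classes, r b + and + + py, are the double crossovers. Comparing them with the parentals, only the b allele has switched, so b is the middle locus and the order is r – b – py.
Crossovers in the r–b interval produce the single-crossover classes + + + and r b py (50 + 52 = 102) plus the double crossovers (22).
RF(r–b) = (102 + 22) / 1000 = 124/1000 = 0.1240 → 12.4 map units.

12.4 map units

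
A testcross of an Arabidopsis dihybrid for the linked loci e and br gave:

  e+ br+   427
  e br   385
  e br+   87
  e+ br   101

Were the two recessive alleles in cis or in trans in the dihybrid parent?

cis

The two most frequent classes are e+ br+ (427) and e br (385); these are the parental (non-recombinant) types.
So the F1 carried e+ br+ on one chromosome and e br on the other — the recessive alleles are on the same chromosome (cis / coupling).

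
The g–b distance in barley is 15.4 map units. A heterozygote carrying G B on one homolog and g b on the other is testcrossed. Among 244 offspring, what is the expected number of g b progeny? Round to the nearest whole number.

A map distance of 15.4 map units corresponds to a recombination frequency of 0.154.
The F1 is G B / g b, so g b is a parental gamete class with expected frequency (1 − r)/2 = 0.846/2 = 0.4230.
Expected number = 0.4230 × 244 = 103.21 ≈ 103.

103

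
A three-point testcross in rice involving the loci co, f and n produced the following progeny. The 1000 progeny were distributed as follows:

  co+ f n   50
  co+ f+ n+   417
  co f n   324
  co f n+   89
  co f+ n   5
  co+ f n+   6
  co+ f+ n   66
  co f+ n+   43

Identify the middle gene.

f

The two most frequent reciprocal classes, co f n and co+ f+ n+, are the parental types, so the F1 was co f n / co+ f+ n+.
The two rarest classes, co f+ n and co+ f n+, are the double crossovers. Comparing them with the parentals, only the f allele has switched, so f is the middle locus and the order is co – f – n.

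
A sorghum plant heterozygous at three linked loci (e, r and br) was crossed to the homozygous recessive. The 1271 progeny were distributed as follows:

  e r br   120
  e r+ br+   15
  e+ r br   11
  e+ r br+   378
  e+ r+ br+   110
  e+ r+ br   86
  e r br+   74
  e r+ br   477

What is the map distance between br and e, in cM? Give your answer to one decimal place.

14.6 cM

The two most frequent reciprocal classes, e r+ br and e+ r br+, are the parental types, so the F1 was e r+ br / e+ r br+.
The two rarest classes, e r+ br+ and e+ r br, are the double crossovers. Comparing them with the parentals, only the br allele has switched, so br is the middle locus and the order is e – br – r.
Crossovers in the e–br interval produce the single-crossover classes e+ r+ br and e r br+ (86 + 74 = 160) plus the double crossovers (26).
RF(e–br) = (160 + 26) / 1271 = 186/1271 = 0.1463 → 14.6 cM.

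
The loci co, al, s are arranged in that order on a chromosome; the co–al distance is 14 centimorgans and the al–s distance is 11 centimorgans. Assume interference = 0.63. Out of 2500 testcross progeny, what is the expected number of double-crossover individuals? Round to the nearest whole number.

14

Map distances give recombination frequencies of 0.140 and 0.110 for the two intervals.
With interference 0.63 (so coincidence = 0.37), expected double-crossover frequency = 0.140 × 0.110 × 0.37 = 0.00570.
Expected number = 0.00570 × 2500 = 14.25 ≈ 14.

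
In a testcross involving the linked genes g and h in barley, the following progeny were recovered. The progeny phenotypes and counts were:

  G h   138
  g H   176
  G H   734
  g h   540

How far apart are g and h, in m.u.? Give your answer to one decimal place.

19.8 m.u.

The two most frequent classes, G H (734) and g h (540), are the parental types, so the F1 was G H / g h.
The recombinant classes are G h and g H: 138 + 176 = 314.
Recombination frequency = 314/1588 = 0.1977 ≈ 19.8%, i.e. 19.8 m.u.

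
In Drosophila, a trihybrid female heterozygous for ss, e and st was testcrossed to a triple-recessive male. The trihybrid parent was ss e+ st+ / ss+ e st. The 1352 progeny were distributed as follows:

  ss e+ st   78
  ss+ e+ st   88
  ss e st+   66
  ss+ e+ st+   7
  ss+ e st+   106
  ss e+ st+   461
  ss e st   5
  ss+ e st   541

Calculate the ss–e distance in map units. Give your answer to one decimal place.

The two rarest classes, ss+ e+ st+ and ss e st, are the double crossovers. Comparing them with the parentals, only the ss allele has switched, so ss is the middle locus and the order is e – ss – st.
Crossovers in the e–ss interval produce the single-crossover classes ss e st+ and ss+ e+ st (66 + 88 = 154) plus the double crossovers (12).
RF(e–ss) = (154 + 12) / 1352 = 166/1352 = 0.1228 → 12.3 map units.

12.3 map units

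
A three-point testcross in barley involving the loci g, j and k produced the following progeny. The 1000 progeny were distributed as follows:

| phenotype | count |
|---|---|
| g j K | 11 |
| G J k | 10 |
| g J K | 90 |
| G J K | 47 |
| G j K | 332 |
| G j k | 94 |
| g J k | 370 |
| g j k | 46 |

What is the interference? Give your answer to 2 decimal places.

0.10

The two most frequent reciprocal classes, g J k and G j K, are the parental types, so the F1 was g J k / G j K.
The two rarest classes, G J k and g j K, are the double crossovers. Comparing them with the parentals, only the g allele has switched, so g is the middle locus and the order is k – g – j.
k–g: (184 + 21)/1000 = 0.2050; g–j: (93 + 21)/1000 = 0.1140.
Expected DCO frequency = 0.2050 × 0.1140 ≈ 0.02337; observed = 21/1000 ≈ 0.02100.
Coefficient of coincidence = 0.02100/0.02337 ≈ 0.90; interference = 1 − 0.90 = 0.10.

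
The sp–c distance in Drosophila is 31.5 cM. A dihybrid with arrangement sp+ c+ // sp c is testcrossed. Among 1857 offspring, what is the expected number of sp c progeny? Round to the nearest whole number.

A map distance of 31.5 cM corresponds to a recombination frequency of 0.315.
The F1 is sp+ c+ / sp c, so sp c is a parental gamete class with expected frequency (1 − r)/2 = 0.685/2 = 0.3425.
Expected number = 0.3425 × 1857 = 636.02 ≈ 636.

636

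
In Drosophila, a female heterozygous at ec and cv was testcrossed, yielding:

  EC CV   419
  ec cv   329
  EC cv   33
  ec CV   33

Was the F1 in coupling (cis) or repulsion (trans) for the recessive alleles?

cis

The two most frequent classes are EC CV (419) and ec cv (329); these are the parental (non-recombinant) types.
So the F1 carried EC CV on one chromosome and ec cv on the other — the recessive alleles are on the same chromosome (cis / coupling).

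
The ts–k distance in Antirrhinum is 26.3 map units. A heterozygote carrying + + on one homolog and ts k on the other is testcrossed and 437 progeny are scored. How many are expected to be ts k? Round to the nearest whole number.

A map distance of 26.3 map units corresponds to a recombination frequency of 0.263.
The F1 is + + / ts k, so ts k is a parental gamete class with expected frequency (1 − r)/2 = 0.737/2 = 0.3685.
Expected number = 0.3685 × 437 = 161.03 ≈ 161.

161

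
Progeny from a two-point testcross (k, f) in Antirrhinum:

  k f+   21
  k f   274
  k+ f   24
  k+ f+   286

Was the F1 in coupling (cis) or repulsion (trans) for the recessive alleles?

cis

The two most frequent classes are k+ f+ (286) and k f (274); these are the parental (non-recombinant) types.
So the F1 carried k+ f+ on one chromosome and k f on the other — the recessive alleles are on the same chromosome (cis / coupling).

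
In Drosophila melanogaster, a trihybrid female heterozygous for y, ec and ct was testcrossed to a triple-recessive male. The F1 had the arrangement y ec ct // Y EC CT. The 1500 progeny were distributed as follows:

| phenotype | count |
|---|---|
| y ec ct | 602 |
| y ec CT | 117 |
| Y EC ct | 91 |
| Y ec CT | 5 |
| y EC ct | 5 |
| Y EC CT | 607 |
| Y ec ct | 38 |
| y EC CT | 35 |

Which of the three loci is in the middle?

ec

The two rarest classes, y EC ct and Y ec CT, are the double crossovers. Comparing them with the parentals, only the ec allele has switched, so ec is the middle locus and the order is y – ec – ct.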